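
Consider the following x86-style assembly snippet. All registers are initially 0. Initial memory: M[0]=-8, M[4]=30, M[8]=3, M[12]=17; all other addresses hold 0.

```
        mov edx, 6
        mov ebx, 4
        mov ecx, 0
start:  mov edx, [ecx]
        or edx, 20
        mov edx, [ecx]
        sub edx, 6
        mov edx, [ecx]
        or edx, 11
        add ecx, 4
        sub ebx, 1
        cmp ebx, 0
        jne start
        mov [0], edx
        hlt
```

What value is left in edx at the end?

27

mov edx, 6 → edx=6
mov ebx, 4 → ebx=4
mov ecx, 0 → ecx=0
mov edx, [ecx] → edx=M[0]=-8
or edx, 20 → edx=(-8)|20=-4
mov edx, [ecx] → edx=M[0]=-8
sub edx, 6 → edx=(-8)-6=-14
mov edx, [ecx] → edx=M[0]=-8
or edx, 11 → edx=(-8)|11=-5
add ecx, 4 → ecx=0+4=4
sub ebx, 1 → ebx=4-1=3
cmp ebx, 0  (cmp 3,0)
jne start: taken
mov edx, [ecx] → edx=M[4]=30
or edx, 20 → edx=30|20=30
mov edx, [ecx] → edx=M[4]=30
sub edx, 6 → edx=30-6=24
mov edx, [ecx] → edx=M[4]=30
or edx, 11 → edx=30|11=31
add ecx, 4 → ecx=4+4=8
sub ebx, 1 → ebx=3-1=2
cmp ebx, 0  (cmp 2,0)
jne start: taken
mov edx, [ecx] → edx=M[8]=3
or edx, 20 → edx=3|20=23
mov edx, [ecx] → edx=M[8]=3
sub edx, 6 → edx=3-6=-3
mov edx, [ecx] → edx=M[8]=3
or edx, 11 → edx=3|11=11
add ecx, 4 → ecx=8+4=12
sub ebx, 1 → ebx=2-1=1
cmp ebx, 0  (cmp 1,0)
jne start: taken
mov edx, [ecx] → edx=M[12]=17
or edx, 20 → edx=17|20=21
mov edx, [ecx] → edx=M[12]=17
sub edx, 6 → edx=17-6=11
mov edx, [ecx] → edx=M[12]=17
or edx, 11 → edx=17|11=27
add ecx, 4 → ecx=12+4=16
sub ebx, 1 → ebx=1-1=0
cmp ebx, 0  (cmp 0,0)
jne start: not taken
mov [0], edx → M[0]=27
halt.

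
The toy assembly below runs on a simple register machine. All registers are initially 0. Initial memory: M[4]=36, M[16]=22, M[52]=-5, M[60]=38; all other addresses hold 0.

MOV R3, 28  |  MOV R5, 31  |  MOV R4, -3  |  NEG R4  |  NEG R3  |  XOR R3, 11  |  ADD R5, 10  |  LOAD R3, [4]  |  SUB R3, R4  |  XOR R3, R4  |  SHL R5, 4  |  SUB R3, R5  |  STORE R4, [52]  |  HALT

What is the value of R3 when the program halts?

-622

MOV R3, 28 → R3=28
MOV R5, 31 → R5=31
MOV R4, -3 → R4=-3
NEG R4 → R4=-(-3)=3
NEG R3 → R3=-(28)=-28
XOR R3, 11 → R3=(-28)^11=-17
ADD R5, 10 → R5=31+10=41
LOAD R3, [4] → R3=M[4]=36
SUB R3, R4 → R3=36-3=33
XOR R3, R4 → R3=33^3=34
SHL R5, 4 → R5=41<<4=656
SUB R3, R5 → R3=34-656=-622
STORE R4, [52] → M[52]=3
halt.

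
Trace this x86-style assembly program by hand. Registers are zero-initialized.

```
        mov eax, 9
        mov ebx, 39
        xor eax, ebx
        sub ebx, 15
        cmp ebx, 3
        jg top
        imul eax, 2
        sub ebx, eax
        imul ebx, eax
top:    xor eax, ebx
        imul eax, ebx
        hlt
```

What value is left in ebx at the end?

24

eax=9
ebx=39
eax=9^39=46
ebx=39-15=24
cmp ebx, 3  (cmp 24,3)
jg top: taken
eax=46^24=54
eax=54*24=1296
halt.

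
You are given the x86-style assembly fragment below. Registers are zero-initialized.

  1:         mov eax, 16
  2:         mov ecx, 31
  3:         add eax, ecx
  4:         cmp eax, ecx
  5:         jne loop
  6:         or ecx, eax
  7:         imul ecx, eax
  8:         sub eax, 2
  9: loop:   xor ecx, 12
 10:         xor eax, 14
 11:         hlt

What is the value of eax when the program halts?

33

after mov eax, 16: eax=16
after mov ecx, 31: ecx=31
after add eax, ecx: eax=16+31=47
cmp eax, ecx  (cmp 47,31)
jne loop: taken
after xor ecx, 12: ecx=31^12=19
after xor eax, 14: eax=47^14=33
halt.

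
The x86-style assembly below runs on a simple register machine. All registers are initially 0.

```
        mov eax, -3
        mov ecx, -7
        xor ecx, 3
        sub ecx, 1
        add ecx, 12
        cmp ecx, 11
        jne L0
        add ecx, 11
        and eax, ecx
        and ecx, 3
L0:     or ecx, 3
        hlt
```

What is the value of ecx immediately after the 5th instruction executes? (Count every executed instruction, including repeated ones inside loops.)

5

after mov eax, -3: eax=-3
after mov ecx, -7: ecx=-7
after xor ecx, 3: ecx=(-7)^3=-6
after sub ecx, 1: ecx=(-6)-1=-7
after add ecx, 12: ecx=(-7)+12=5
After step 5: ecx = 5.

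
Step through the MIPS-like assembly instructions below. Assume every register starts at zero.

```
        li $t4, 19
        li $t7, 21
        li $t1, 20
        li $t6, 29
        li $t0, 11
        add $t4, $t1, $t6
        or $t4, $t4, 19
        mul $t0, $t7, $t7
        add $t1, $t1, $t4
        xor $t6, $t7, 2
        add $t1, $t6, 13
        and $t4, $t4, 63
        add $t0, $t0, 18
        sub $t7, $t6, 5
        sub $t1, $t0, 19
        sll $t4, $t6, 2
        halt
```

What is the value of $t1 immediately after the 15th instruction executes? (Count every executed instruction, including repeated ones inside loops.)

440

li $t4, 19 → $t4=19
li $t7, 21 → $t7=21
li $t1, 20 → $t1=20
li $t6, 29 → $t6=29
li $t0, 11 → $t0=11
add $t4, $t1, $t6 → $t4=20+29=49
or $t4, $t4, 19 → $t4=49|19=51
mul $t0, $t7, $t7 → $t0=21*21=441
add $t1, $t1, $t4 → $t1=20+51=71
xor $t6, $t7, 2 → $t6=21^2=23
add $t1, $t6, 13 → $t1=23+13=36
and $t4, $t4, 63 → $t4=51&63=51
add $t0, $t0, 18 → $t0=441+18=459
sub $t7, $t6, 5 → $t7=23-5=18
sub $t1, $t0, 19 → $t1=459-19=440
After step 15: $t1 = 440.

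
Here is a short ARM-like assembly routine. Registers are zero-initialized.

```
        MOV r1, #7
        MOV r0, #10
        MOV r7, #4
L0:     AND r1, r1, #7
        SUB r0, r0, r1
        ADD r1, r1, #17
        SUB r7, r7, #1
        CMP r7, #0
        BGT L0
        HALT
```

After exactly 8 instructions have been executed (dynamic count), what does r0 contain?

MOV r1, #7 → r1=7
MOV r0, #10 → r0=10
MOV r7, #4 → r7=4
AND r1, r1, #7 → r1=7&7=7
SUB r0, r0, r1 → r0=10-7=3
ADD r1, r1, #17 → r1=7+17=24
SUB r7, r7, #1 → r7=4-1=3
CMP r7, #0  (cmp 3,0)
After step 8: r0 = 3.

3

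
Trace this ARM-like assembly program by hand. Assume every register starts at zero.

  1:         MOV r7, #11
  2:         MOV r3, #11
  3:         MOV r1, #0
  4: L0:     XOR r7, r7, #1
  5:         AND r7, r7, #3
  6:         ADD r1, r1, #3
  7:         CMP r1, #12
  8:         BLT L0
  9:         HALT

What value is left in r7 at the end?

3

MOV r7, #11 → r7=11
MOV r3, #11 → r3=11
MOV r1, #0 → r1=0
XOR r7, r7, #1 → r7=11^1=10
AND r7, r7, #3 → r7=10&3=2
ADD r1, r1, #3 → r1=0+3=3
CMP r1, #12  (cmp 3,12)
BLT L0: taken
XOR r7, r7, #1 → r7=2^1=3
AND r7, r7, #3 → r7=3&3=3
ADD r1, r1, #3 → r1=3+3=6
CMP r1, #12  (cmp 6,12)
BLT L0: taken
XOR r7, r7, #1 → r7=3^1=2
AND r7, r7, #3 → r7=2&3=2
ADD r1, r1, #3 → r1=6+3=9
CMP r1, #12  (cmp 9,12)
BLT L0: taken
XOR r7, r7, #1 → r7=2^1=3
AND r7, r7, #3 → r7=3&3=3
ADD r1, r1, #3 → r1=9+3=12
CMP r1, #12  (cmp 12,12)
BLT L0: not taken
halt.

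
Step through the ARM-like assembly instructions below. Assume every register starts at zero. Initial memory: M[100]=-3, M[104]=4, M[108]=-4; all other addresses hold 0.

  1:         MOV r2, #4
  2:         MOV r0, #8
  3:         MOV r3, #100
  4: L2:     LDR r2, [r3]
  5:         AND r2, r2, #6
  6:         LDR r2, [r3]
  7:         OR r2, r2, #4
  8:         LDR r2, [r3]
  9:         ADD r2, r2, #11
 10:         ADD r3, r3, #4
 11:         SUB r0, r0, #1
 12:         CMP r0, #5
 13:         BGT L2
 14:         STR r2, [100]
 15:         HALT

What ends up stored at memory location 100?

r2=4
r0=8
r3=100
r2=M[100]=-3
r2=(-3)&6=4
r2=M[100]=-3
r2=(-3)|4=-3
r2=M[100]=-3
r2=(-3)+11=8
r3=100+4=104
r0=8-1=7
CMP r0, #5  (cmp 7,5)
BGT L2: taken
r2=M[104]=4
r2=4&6=4
r2=M[104]=4
r2=4|4=4
r2=M[104]=4
r2=4+11=15
r3=104+4=108
r0=7-1=6
CMP r0, #5  (cmp 6,5)
BGT L2: taken
r2=M[108]=-4
r2=(-4)&6=4
r2=M[108]=-4
r2=(-4)|4=-4
r2=M[108]=-4
r2=(-4)+11=7
r3=108+4=112
r0=6-1=5
CMP r0, #5  (cmp 5,5)
BGT L2: not taken
STR r2, [100] → M[100]=7
halt.

7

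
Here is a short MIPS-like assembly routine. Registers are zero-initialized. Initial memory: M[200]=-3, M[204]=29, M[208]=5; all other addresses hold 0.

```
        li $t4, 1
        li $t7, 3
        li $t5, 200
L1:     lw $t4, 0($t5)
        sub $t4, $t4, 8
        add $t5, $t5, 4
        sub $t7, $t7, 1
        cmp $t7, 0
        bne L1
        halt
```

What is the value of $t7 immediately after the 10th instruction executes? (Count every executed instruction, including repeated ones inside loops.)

$t4=1
$t7=3
$t5=200
$t4=M[200]=-3
$t4=(-3)-8=-11
$t5=200+4=204
$t7=3-1=2
cmp $t7, 0  (cmp 2,0)
bne L1: taken
$t4=M[204]=29
After step 10: $t7 = 2.

2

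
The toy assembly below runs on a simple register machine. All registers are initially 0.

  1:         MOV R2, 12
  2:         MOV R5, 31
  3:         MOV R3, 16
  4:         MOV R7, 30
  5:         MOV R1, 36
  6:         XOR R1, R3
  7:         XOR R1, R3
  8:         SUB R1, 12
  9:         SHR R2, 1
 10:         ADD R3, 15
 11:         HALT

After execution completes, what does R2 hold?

6

R2=12
R5=31
R3=16
R7=30
R1=36
R1=36^16=52
R1=52^16=36
R1=36-12=24
R2=12>>1=6
R3=16+15=31
halt.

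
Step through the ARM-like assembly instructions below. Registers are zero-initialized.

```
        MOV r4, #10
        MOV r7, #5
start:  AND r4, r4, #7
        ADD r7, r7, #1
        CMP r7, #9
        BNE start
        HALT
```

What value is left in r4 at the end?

r4=10
r7=5
r4=10&7=2
r7=5+1=6
CMP r7, #9  (cmp 6,9)
BNE start: taken
r4=2&7=2
r7=6+1=7
CMP r7, #9  (cmp 7,9)
BNE start: taken
r4=2&7=2
r7=7+1=8
CMP r7, #9  (cmp 8,9)
BNE start: taken
r4=2&7=2
r7=8+1=9
CMP r7, #9  (cmp 9,9)
BNE start: not taken
halt.

2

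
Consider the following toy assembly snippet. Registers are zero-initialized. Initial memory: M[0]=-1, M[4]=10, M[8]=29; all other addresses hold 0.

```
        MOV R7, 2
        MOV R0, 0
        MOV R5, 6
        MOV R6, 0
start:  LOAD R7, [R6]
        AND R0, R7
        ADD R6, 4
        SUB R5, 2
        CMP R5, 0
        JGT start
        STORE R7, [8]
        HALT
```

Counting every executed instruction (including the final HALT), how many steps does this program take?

MOV R7, 2 → R7=2
MOV R0, 0 → R0=0
MOV R5, 6 → R5=6
MOV R6, 0 → R6=0
LOAD R7, [R6] → R7=M[0]=-1
AND R0, R7 → R0=0&(-1)=0
ADD R6, 4 → R6=0+4=4
SUB R5, 2 → R5=6-2=4
CMP R5, 0  (cmp 4,0)
JGT start: taken
LOAD R7, [R6] → R7=M[4]=10
AND R0, R7 → R0=0&10=0
ADD R6, 4 → R6=4+4=8
SUB R5, 2 → R5=4-2=2
CMP R5, 0  (cmp 2,0)
JGT start: taken
LOAD R7, [R6] → R7=M[8]=29
AND R0, R7 → R0=0&29=0
ADD R6, 4 → R6=8+4=12
SUB R5, 2 → R5=2-2=0
CMP R5, 0  (cmp 0,0)
JGT start: not taken
STORE R7, [8] → M[8]=29
halt.
Total executed instructions: 24.

24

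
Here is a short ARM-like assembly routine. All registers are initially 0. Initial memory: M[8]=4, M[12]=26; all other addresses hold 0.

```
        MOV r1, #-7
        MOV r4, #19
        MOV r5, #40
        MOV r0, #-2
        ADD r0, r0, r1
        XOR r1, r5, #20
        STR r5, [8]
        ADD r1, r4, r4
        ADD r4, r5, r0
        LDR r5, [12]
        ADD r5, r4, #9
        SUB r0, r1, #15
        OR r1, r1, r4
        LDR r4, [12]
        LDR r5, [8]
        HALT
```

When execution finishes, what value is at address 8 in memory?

r1=-7
r4=19
r5=40
r0=-2
r0=(-2)+(-7)=-9
r1=40^20=60
STR r5, [8] → M[8]=40
r1=19+19=38
r4=40+(-9)=31
r5=M[12]=26
r5=31+9=40
r0=38-15=23
r1=38|31=63
r4=M[12]=26
r5=M[8]=40
halt.

40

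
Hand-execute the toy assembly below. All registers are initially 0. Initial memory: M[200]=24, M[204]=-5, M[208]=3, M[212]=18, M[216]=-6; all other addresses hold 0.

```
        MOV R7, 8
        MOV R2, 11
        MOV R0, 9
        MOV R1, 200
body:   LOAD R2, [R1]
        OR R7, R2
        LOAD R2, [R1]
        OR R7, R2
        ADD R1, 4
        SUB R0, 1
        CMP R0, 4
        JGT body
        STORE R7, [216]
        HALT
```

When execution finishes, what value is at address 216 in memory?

-5

MOV R7, 8 → R7=8
MOV R2, 11 → R2=11
MOV R0, 9 → R0=9
MOV R1, 200 → R1=200
LOAD R2, [R1] → R2=M[200]=24
OR R7, R2 → R7=8|24=24
LOAD R2, [R1] → R2=M[200]=24
OR R7, R2 → R7=24|24=24
ADD R1, 4 → R1=200+4=204
SUB R0, 1 → R0=9-1=8
CMP R0, 4  (cmp 8,4)
JGT body: taken
LOAD R2, [R1] → R2=M[204]=-5
OR R7, R2 → R7=24|(-5)=-5
LOAD R2, [R1] → R2=M[204]=-5
OR R7, R2 → R7=(-5)|(-5)=-5
ADD R1, 4 → R1=204+4=208
SUB R0, 1 → R0=8-1=7
CMP R0, 4  (cmp 7,4)
JGT body: taken
LOAD R2, [R1] → R2=M[208]=3
OR R7, R2 → R7=(-5)|3=-5
LOAD R2, [R1] → R2=M[208]=3
OR R7, R2 → R7=(-5)|3=-5
ADD R1, 4 → R1=208+4=212
SUB R0, 1 → R0=7-1=6
CMP R0, 4  (cmp 6,4)
JGT body: taken
LOAD R2, [R1] → R2=M[212]=18
OR R7, R2 → R7=(-5)|18=-5
LOAD R2, [R1] → R2=M[212]=18
OR R7, R2 → R7=(-5)|18=-5
ADD R1, 4 → R1=212+4=216
SUB R0, 1 → R0=6-1=5
CMP R0, 4  (cmp 5,4)
JGT body: taken
LOAD R2, [R1] → R2=M[216]=-6
OR R7, R2 → R7=(-5)|(-6)=-5
LOAD R2, [R1] → R2=M[216]=-6
OR R7, R2 → R7=(-5)|(-6)=-5
ADD R1, 4 → R1=216+4=220
SUB R0, 1 → R0=5-1=4
CMP R0, 4  (cmp 4,4)
JGT body: not taken
STORE R7, [216] → M[216]=-5
halt.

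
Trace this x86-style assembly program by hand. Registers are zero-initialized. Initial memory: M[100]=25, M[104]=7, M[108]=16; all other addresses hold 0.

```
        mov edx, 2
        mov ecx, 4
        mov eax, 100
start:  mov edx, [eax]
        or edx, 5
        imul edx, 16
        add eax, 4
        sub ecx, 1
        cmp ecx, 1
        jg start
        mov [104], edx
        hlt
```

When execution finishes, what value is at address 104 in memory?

after mov edx, 2: edx=2
after mov ecx, 4: ecx=4
after mov eax, 100: eax=100
after mov edx, [eax]: edx=M[100]=25
after or edx, 5: edx=25|5=29
after imul edx, 16: edx=29*16=464
after add eax, 4: eax=100+4=104
after sub ecx, 1: ecx=4-1=3
cmp ecx, 1  (cmp 3,1)
jg start: taken
after mov edx, [eax]: edx=M[104]=7
after or edx, 5: edx=7|5=7
after imul edx, 16: edx=7*16=112
after add eax, 4: eax=104+4=108
after sub ecx, 1: ecx=3-1=2
cmp ecx, 1  (cmp 2,1)
jg start: taken
after mov edx, [eax]: edx=M[108]=16
after or edx, 5: edx=16|5=21
after imul edx, 16: edx=21*16=336
after add eax, 4: eax=108+4=112
after sub ecx, 1: ecx=2-1=1
cmp ecx, 1  (cmp 1,1)
jg start: not taken
mov [104], edx → M[104]=336
halt.

336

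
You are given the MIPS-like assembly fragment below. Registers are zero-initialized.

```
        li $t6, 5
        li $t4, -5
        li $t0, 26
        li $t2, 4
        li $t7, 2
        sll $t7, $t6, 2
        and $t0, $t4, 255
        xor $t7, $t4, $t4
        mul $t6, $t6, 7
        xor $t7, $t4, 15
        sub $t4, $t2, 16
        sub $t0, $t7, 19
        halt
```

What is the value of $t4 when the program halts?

li $t6, 5 → $t6=5
li $t4, -5 → $t4=-5
li $t0, 26 → $t0=26
li $t2, 4 → $t2=4
li $t7, 2 → $t7=2
sll $t7, $t6, 2 → $t7=5<<2=20
and $t0, $t4, 255 → $t0=(-5)&255=251
xor $t7, $t4, $t4 → $t7=(-5)^(-5)=0
mul $t6, $t6, 7 → $t6=5*7=35
xor $t7, $t4, 15 → $t7=(-5)^15=-12
sub $t4, $t2, 16 → $t4=4-16=-12
sub $t0, $t7, 19 → $t0=(-12)-19=-31
halt.

-12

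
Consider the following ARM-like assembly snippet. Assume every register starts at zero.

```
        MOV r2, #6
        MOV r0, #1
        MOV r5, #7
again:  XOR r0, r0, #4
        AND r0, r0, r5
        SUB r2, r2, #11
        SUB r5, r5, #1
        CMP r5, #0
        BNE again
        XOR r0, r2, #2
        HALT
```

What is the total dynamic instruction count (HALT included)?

47

r2=6
r0=1
r5=7
r0=1^4=5
r0=5&7=5
r2=6-11=-5
r5=7-1=6
CMP r5, #0  (cmp 6,0)
BNE again: taken
r0=5^4=1
r0=1&6=0
r2=(-5)-11=-16
r5=6-1=5
CMP r5, #0  (cmp 5,0)
BNE again: taken
r0=0^4=4
r0=4&5=4
r2=(-16)-11=-27
r5=5-1=4
CMP r5, #0  (cmp 4,0)
BNE again: taken
r0=4^4=0
r0=0&4=0
r2=(-27)-11=-38
r5=4-1=3
CMP r5, #0  (cmp 3,0)
BNE again: taken
r0=0^4=4
r0=4&3=0
r2=(-38)-11=-49
r5=3-1=2
CMP r5, #0  (cmp 2,0)
BNE again: taken
r0=0^4=4
r0=4&2=0
r2=(-49)-11=-60
r5=2-1=1
CMP r5, #0  (cmp 1,0)
BNE again: taken
r0=0^4=4
r0=4&1=0
r2=(-60)-11=-71
r5=1-1=0
CMP r5, #0  (cmp 0,0)
BNE again: not taken
r0=(-71)^2=-69
halt.
Total executed instructions: 47.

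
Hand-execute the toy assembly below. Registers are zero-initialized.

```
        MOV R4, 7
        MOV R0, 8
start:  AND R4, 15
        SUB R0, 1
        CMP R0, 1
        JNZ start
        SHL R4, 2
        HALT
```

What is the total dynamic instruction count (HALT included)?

32

after MOV R4, 7: R4=7
after MOV R0, 8: R0=8
after AND R4, 15: R4=7&15=7
after SUB R0, 1: R0=8-1=7
CMP R0, 1  (cmp 7,1)
JNZ start: taken
after AND R4, 15: R4=7&15=7
after SUB R0, 1: R0=7-1=6
CMP R0, 1  (cmp 6,1)
JNZ start: taken
after AND R4, 15: R4=7&15=7
after SUB R0, 1: R0=6-1=5
CMP R0, 1  (cmp 5,1)
JNZ start: taken
after AND R4, 15: R4=7&15=7
after SUB R0, 1: R0=5-1=4
CMP R0, 1  (cmp 4,1)
JNZ start: taken
after AND R4, 15: R4=7&15=7
after SUB R0, 1: R0=4-1=3
CMP R0, 1  (cmp 3,1)
JNZ start: taken
after AND R4, 15: R4=7&15=7
after SUB R0, 1: R0=3-1=2
CMP R0, 1  (cmp 2,1)
JNZ start: taken
after AND R4, 15: R4=7&15=7
after SUB R0, 1: R0=2-1=1
CMP R0, 1  (cmp 1,1)
JNZ start: not taken
after SHL R4, 2: R4=7<<2=28
halt.
Total executed instructions: 32.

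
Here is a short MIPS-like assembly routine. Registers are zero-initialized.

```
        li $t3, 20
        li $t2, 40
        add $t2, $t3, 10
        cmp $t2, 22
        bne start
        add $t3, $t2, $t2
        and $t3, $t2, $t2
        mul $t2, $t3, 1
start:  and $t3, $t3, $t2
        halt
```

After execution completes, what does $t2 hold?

30

$t3=20
$t2=40
$t2=20+10=30
cmp $t2, 22  (cmp 30,22)
bne start: taken
$t3=20&30=20
halt.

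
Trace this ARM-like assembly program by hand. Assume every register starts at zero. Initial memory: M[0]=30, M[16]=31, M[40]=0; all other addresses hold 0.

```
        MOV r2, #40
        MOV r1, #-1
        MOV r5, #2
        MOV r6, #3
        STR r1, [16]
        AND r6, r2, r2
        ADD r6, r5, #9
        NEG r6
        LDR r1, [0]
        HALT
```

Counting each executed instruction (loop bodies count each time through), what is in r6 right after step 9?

-11

r2=40
r1=-1
r5=2
r6=3
STR r1, [16] → M[16]=-1
r6=40&40=40
r6=2+9=11
r6=-(11)=-11
r1=M[0]=30
After step 9: r6 = -11.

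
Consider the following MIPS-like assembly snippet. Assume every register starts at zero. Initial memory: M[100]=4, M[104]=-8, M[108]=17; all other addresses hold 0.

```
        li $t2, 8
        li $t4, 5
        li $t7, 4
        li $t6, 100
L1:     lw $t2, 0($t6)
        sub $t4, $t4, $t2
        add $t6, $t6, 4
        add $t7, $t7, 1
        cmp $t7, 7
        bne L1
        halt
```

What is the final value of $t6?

112

$t2=8
$t4=5
$t7=4
$t6=100
$t2=M[100]=4
$t4=5-4=1
$t6=100+4=104
$t7=4+1=5
cmp $t7, 7  (cmp 5,7)
bne L1: taken
$t2=M[104]=-8
$t4=1-(-8)=9
$t6=104+4=108
$t7=5+1=6
cmp $t7, 7  (cmp 6,7)
bne L1: taken
$t2=M[108]=17
$t4=9-17=-8
$t6=108+4=112
$t7=6+1=7
cmp $t7, 7  (cmp 7,7)
bne L1: not taken
halt.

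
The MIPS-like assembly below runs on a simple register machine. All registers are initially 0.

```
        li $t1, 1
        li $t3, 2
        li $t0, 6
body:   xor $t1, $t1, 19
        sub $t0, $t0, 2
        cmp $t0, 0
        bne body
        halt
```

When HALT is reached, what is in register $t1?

li $t1, 1 → $t1=1
li $t3, 2 → $t3=2
li $t0, 6 → $t0=6
xor $t1, $t1, 19 → $t1=1^19=18
sub $t0, $t0, 2 → $t0=6-2=4
cmp $t0, 0  (cmp 4,0)
bne body: taken
xor $t1, $t1, 19 → $t1=18^19=1
sub $t0, $t0, 2 → $t0=4-2=2
cmp $t0, 0  (cmp 2,0)
bne body: taken
xor $t1, $t1, 19 → $t1=1^19=18
sub $t0, $t0, 2 → $t0=2-2=0
cmp $t0, 0  (cmp 0,0)
bne body: not taken
halt.

18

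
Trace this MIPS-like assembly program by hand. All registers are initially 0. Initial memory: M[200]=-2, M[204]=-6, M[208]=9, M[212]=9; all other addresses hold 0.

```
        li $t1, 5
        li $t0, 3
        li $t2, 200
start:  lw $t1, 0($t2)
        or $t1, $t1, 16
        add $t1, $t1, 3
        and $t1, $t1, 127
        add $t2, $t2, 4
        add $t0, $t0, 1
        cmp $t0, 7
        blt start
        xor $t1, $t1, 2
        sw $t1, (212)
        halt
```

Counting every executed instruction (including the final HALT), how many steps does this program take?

38

li $t1, 5 → $t1=5
li $t0, 3 → $t0=3
li $t2, 200 → $t2=200
lw $t1, 0($t2) → $t1=M[200]=-2
or $t1, $t1, 16 → $t1=(-2)|16=-2
add $t1, $t1, 3 → $t1=(-2)+3=1
and $t1, $t1, 127 → $t1=1&127=1
add $t2, $t2, 4 → $t2=200+4=204
add $t0, $t0, 1 → $t0=3+1=4
cmp $t0, 7  (cmp 4,7)
blt start: taken
lw $t1, 0($t2) → $t1=M[204]=-6
or $t1, $t1, 16 → $t1=(-6)|16=-6
add $t1, $t1, 3 → $t1=(-6)+3=-3
and $t1, $t1, 127 → $t1=(-3)&127=125
add $t2, $t2, 4 → $t2=204+4=208
add $t0, $t0, 1 → $t0=4+1=5
cmp $t0, 7  (cmp 5,7)
blt start: taken
lw $t1, 0($t2) → $t1=M[208]=9
or $t1, $t1, 16 → $t1=9|16=25
add $t1, $t1, 3 → $t1=25+3=28
and $t1, $t1, 127 → $t1=28&127=28
add $t2, $t2, 4 → $t2=208+4=212
add $t0, $t0, 1 → $t0=5+1=6
cmp $t0, 7  (cmp 6,7)
blt start: taken
lw $t1, 0($t2) → $t1=M[212]=9
or $t1, $t1, 16 → $t1=9|16=25
add $t1, $t1, 3 → $t1=25+3=28
and $t1, $t1, 127 → $t1=28&127=28
add $t2, $t2, 4 → $t2=212+4=216
add $t0, $t0, 1 → $t0=6+1=7
cmp $t0, 7  (cmp 7,7)
blt start: not taken
xor $t1, $t1, 2 → $t1=28^2=30
sw $t1, (212) → M[212]=30
halt.
Total executed instructions: 38.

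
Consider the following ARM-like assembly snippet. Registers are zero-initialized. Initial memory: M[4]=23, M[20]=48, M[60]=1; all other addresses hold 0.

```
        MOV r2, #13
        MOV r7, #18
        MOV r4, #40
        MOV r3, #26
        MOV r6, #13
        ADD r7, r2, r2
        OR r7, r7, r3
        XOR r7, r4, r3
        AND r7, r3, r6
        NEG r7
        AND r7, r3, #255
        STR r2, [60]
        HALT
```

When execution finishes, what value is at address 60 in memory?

13

MOV r2, #13 → r2=13
MOV r7, #18 → r7=18
MOV r4, #40 → r4=40
MOV r3, #26 → r3=26
MOV r6, #13 → r6=13
ADD r7, r2, r2 → r7=13+13=26
OR r7, r7, r3 → r7=26|26=26
XOR r7, r4, r3 → r7=40^26=50
AND r7, r3, r6 → r7=26&13=8
NEG r7 → r7=-(8)=-8
AND r7, r3, #255 → r7=26&255=26
STR r2, [60] → M[60]=13
halt.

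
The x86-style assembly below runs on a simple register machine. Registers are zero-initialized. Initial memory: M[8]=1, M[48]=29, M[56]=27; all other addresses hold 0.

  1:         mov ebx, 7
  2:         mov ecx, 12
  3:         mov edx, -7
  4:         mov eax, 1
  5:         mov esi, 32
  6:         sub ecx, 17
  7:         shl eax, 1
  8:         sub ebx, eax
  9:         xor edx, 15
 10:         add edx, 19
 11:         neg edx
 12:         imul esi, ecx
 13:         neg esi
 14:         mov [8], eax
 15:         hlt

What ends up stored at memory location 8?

after mov ebx, 7: ebx=7
after mov ecx, 12: ecx=12
after mov edx, -7: edx=-7
after mov eax, 1: eax=1
after mov esi, 32: esi=32
after sub ecx, 17: ecx=12-17=-5
after shl eax, 1: eax=1<<1=2
after sub ebx, eax: ebx=7-2=5
after xor edx, 15: edx=(-7)^15=-10
after add edx, 19: edx=(-10)+19=9
after neg edx: edx=-(9)=-9
after imul esi, ecx: esi=32*(-5)=-160
after neg esi: esi=-(-160)=160
mov [8], eax → M[8]=2
halt.

2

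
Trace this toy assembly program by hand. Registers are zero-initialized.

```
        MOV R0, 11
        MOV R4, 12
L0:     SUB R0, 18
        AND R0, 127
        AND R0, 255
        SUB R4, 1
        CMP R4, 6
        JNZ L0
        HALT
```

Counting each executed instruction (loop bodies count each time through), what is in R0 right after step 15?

85

MOV R0, 11 → R0=11
MOV R4, 12 → R4=12
SUB R0, 18 → R0=11-18=-7
AND R0, 127 → R0=(-7)&127=121
AND R0, 255 → R0=121&255=121
SUB R4, 1 → R4=12-1=11
CMP R4, 6  (cmp 11,6)
JNZ L0: taken
SUB R0, 18 → R0=121-18=103
AND R0, 127 → R0=103&127=103
AND R0, 255 → R0=103&255=103
SUB R4, 1 → R4=11-1=10
CMP R4, 6  (cmp 10,6)
JNZ L0: taken
SUB R0, 18 → R0=103-18=85
After step 15: R0 = 85.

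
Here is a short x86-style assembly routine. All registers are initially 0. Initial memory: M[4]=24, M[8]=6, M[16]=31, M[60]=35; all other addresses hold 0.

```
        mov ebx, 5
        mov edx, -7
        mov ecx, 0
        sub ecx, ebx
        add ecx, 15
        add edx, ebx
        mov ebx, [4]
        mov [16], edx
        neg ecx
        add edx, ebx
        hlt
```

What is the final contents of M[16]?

-2

after mov ebx, 5: ebx=5
after mov edx, -7: edx=-7
after mov ecx, 0: ecx=0
after sub ecx, ebx: ecx=0-5=-5
after add ecx, 15: ecx=(-5)+15=10
after add edx, ebx: edx=(-7)+5=-2
after mov ebx, [4]: ebx=M[4]=24
mov [16], edx → M[16]=-2
after neg ecx: ecx=-(10)=-10
after add edx, ebx: edx=(-2)+24=22
halt.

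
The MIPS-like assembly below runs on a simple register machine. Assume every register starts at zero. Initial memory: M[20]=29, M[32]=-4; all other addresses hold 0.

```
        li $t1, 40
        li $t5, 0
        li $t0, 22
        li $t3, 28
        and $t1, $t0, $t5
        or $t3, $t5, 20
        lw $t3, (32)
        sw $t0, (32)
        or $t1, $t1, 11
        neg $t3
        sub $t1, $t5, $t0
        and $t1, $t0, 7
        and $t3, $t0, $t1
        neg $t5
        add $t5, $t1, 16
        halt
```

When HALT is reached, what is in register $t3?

6

$t1=40
$t5=0
$t0=22
$t3=28
$t1=22&0=0
$t3=0|20=20
$t3=M[32]=-4
sw $t0, (32) → M[32]=22
$t1=0|11=11
$t3=-(-4)=4
$t1=0-22=-22
$t1=22&7=6
$t3=22&6=6
$t5=-(0)=0
$t5=6+16=22
halt.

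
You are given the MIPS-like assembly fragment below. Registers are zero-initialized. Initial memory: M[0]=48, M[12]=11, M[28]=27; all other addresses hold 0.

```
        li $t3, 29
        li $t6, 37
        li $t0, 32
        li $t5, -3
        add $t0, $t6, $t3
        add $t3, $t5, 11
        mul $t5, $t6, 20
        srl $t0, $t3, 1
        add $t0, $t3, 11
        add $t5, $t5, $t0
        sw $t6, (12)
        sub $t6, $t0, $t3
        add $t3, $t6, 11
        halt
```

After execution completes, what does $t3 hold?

22

after li $t3, 29: $t3=29
after li $t6, 37: $t6=37
after li $t0, 32: $t0=32
after li $t5, -3: $t5=-3
after add $t0, $t6, $t3: $t0=37+29=66
after add $t3, $t5, 11: $t3=(-3)+11=8
after mul $t5, $t6, 20: $t5=37*20=740
after srl $t0, $t3, 1: $t0=8>>1=4
after add $t0, $t3, 11: $t0=8+11=19
after add $t5, $t5, $t0: $t5=740+19=759
sw $t6, (12) → M[12]=37
after sub $t6, $t0, $t3: $t6=19-8=11
after add $t3, $t6, 11: $t3=11+11=22
halt.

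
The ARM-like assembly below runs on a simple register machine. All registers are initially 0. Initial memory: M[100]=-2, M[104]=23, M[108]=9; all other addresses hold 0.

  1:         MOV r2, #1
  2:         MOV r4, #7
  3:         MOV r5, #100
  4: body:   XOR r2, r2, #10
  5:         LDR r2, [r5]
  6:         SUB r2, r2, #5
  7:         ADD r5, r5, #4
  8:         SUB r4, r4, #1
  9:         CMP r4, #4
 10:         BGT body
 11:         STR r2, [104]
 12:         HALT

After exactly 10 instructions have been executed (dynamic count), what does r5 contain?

r2=1
r4=7
r5=100
r2=1^10=11
r2=M[100]=-2
r2=(-2)-5=-7
r5=100+4=104
r4=7-1=6
CMP r4, #4  (cmp 6,4)
BGT body: taken
After step 10: r5 = 104.

104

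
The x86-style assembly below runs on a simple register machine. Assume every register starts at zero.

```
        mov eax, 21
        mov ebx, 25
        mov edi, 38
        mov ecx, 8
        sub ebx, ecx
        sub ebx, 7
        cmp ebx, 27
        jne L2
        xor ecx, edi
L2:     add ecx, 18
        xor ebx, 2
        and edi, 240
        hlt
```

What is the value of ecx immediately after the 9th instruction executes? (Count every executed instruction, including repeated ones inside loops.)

26

after mov eax, 21: eax=21
after mov ebx, 25: ebx=25
after mov edi, 38: edi=38
after mov ecx, 8: ecx=8
after sub ebx, ecx: ebx=25-8=17
after sub ebx, 7: ebx=17-7=10
cmp ebx, 27  (cmp 10,27)
jne L2: taken
after add ecx, 18: ecx=8+18=26
After step 9: ecx = 26.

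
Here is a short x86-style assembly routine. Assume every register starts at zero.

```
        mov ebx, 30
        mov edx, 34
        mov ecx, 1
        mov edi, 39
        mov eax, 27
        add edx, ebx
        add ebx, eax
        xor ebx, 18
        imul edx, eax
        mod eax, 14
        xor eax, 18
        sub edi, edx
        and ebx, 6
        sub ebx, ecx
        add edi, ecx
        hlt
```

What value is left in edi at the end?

after mov ebx, 30: ebx=30
after mov edx, 34: edx=34
after mov ecx, 1: ecx=1
after mov edi, 39: edi=39
after mov eax, 27: eax=27
after add edx, ebx: edx=34+30=64
after add ebx, eax: ebx=30+27=57
after xor ebx, 18: ebx=57^18=43
after imul edx, eax: edx=64*27=1728
after mod eax, 14: eax=27%14=13
after xor eax, 18: eax=13^18=31
after sub edi, edx: edi=39-1728=-1689
after and ebx, 6: ebx=43&6=2
after sub ebx, ecx: ebx=2-1=1
after add edi, ecx: edi=(-1689)+1=-1688
halt.

-1688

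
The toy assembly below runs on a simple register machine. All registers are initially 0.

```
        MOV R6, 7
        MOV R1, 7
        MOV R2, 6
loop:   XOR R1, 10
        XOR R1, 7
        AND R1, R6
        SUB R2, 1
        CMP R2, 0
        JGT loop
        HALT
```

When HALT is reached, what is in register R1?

after MOV R6, 7: R6=7
after MOV R1, 7: R1=7
after MOV R2, 6: R2=6
after XOR R1, 10: R1=7^10=13
after XOR R1, 7: R1=13^7=10
after AND R1, R6: R1=10&7=2
after SUB R2, 1: R2=6-1=5
CMP R2, 0  (cmp 5,0)
JGT loop: taken
after XOR R1, 10: R1=2^10=8
after XOR R1, 7: R1=8^7=15
after AND R1, R6: R1=15&7=7
after SUB R2, 1: R2=5-1=4
CMP R2, 0  (cmp 4,0)
JGT loop: taken
after XOR R1, 10: R1=7^10=13
after XOR R1, 7: R1=13^7=10
after AND R1, R6: R1=10&7=2
after SUB R2, 1: R2=4-1=3
CMP R2, 0  (cmp 3,0)
JGT loop: taken
after XOR R1, 10: R1=2^10=8
after XOR R1, 7: R1=8^7=15
after AND R1, R6: R1=15&7=7
after SUB R2, 1: R2=3-1=2
CMP R2, 0  (cmp 2,0)
JGT loop: taken
after XOR R1, 10: R1=7^10=13
after XOR R1, 7: R1=13^7=10
after AND R1, R6: R1=10&7=2
after SUB R2, 1: R2=2-1=1
CMP R2, 0  (cmp 1,0)
JGT loop: taken
after XOR R1, 10: R1=2^10=8
after XOR R1, 7: R1=8^7=15
after AND R1, R6: R1=15&7=7
after SUB R2, 1: R2=1-1=0
CMP R2, 0  (cmp 0,0)
JGT loop: not taken
halt.

7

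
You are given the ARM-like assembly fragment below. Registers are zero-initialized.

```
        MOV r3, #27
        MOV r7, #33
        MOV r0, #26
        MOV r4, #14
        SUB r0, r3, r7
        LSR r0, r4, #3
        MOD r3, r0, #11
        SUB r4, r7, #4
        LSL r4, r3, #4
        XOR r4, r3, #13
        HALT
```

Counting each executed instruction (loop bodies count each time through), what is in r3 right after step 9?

1

after MOV r3, #27: r3=27
after MOV r7, #33: r7=33
after MOV r0, #26: r0=26
after MOV r4, #14: r4=14
after SUB r0, r3, r7: r0=27-33=-6
after LSR r0, r4, #3: r0=14>>3=1
after MOD r3, r0, #11: r3=1%11=1
after SUB r4, r7, #4: r4=33-4=29
after LSL r4, r3, #4: r4=1<<4=16
After step 9: r3 = 1.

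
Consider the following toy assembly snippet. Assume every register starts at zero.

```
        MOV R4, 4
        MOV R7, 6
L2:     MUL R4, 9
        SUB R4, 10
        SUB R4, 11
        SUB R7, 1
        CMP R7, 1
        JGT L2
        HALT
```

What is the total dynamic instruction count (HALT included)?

33

R4=4
R7=6
R4=4*9=36
R4=36-10=26
R4=26-11=15
R7=6-1=5
CMP R7, 1  (cmp 5,1)
JGT L2: taken
R4=15*9=135
R4=135-10=125
R4=125-11=114
R7=5-1=4
CMP R7, 1  (cmp 4,1)
JGT L2: taken
R4=114*9=1026
R4=1026-10=1016
R4=1016-11=1005
R7=4-1=3
CMP R7, 1  (cmp 3,1)
JGT L2: taken
R4=1005*9=9045
R4=9045-10=9035
R4=9035-11=9024
R7=3-1=2
CMP R7, 1  (cmp 2,1)
JGT L2: taken
R4=9024*9=81216
R4=81216-10=81206
R4=81206-11=81195
R7=2-1=1
CMP R7, 1  (cmp 1,1)
JGT L2: not taken
halt.
Total executed instructions: 33.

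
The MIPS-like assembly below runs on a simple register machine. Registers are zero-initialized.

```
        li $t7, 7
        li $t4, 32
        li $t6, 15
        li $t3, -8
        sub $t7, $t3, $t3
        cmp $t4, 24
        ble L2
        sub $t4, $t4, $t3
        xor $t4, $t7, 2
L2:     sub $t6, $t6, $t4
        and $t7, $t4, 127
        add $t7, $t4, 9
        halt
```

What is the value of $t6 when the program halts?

13

after li $t7, 7: $t7=7
after li $t4, 32: $t4=32
after li $t6, 15: $t6=15
after li $t3, -8: $t3=-8
after sub $t7, $t3, $t3: $t7=(-8)-(-8)=0
cmp $t4, 24  (cmp 32,24)
ble L2: not taken
after sub $t4, $t4, $t3: $t4=32-(-8)=40
after xor $t4, $t7, 2: $t4=0^2=2
after sub $t6, $t6, $t4: $t6=15-2=13
after and $t7, $t4, 127: $t7=2&127=2
after add $t7, $t4, 9: $t7=2+9=11
halt.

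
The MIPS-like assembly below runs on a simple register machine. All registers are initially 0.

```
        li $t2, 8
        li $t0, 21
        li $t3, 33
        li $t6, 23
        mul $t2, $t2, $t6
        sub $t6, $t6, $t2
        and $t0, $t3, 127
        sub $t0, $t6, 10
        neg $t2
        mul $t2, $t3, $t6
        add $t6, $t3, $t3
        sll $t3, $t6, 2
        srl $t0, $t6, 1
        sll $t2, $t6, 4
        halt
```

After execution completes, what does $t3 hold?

264

$t2=8
$t0=21
$t3=33
$t6=23
$t2=8*23=184
$t6=23-184=-161
$t0=33&127=33
$t0=(-161)-10=-171
$t2=-(184)=-184
$t2=33*(-161)=-5313
$t6=33+33=66
$t3=66<<2=264
$t0=66>>1=33
$t2=66<<4=1056
halt.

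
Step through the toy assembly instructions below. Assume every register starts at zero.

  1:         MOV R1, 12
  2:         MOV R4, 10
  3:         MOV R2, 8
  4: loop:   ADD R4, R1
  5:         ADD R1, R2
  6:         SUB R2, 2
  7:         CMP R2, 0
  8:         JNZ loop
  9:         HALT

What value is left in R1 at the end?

32

MOV R1, 12 → R1=12
MOV R4, 10 → R4=10
MOV R2, 8 → R2=8
ADD R4, R1 → R4=10+12=22
ADD R1, R2 → R1=12+8=20
SUB R2, 2 → R2=8-2=6
CMP R2, 0  (cmp 6,0)
JNZ loop: taken
ADD R4, R1 → R4=22+20=42
ADD R1, R2 → R1=20+6=26
SUB R2, 2 → R2=6-2=4
CMP R2, 0  (cmp 4,0)
JNZ loop: taken
ADD R4, R1 → R4=42+26=68
ADD R1, R2 → R1=26+4=30
SUB R2, 2 → R2=4-2=2
CMP R2, 0  (cmp 2,0)
JNZ loop: taken
ADD R4, R1 → R4=68+30=98
ADD R1, R2 → R1=30+2=32
SUB R2, 2 → R2=2-2=0
CMP R2, 0  (cmp 0,0)
JNZ loop: not taken
halt.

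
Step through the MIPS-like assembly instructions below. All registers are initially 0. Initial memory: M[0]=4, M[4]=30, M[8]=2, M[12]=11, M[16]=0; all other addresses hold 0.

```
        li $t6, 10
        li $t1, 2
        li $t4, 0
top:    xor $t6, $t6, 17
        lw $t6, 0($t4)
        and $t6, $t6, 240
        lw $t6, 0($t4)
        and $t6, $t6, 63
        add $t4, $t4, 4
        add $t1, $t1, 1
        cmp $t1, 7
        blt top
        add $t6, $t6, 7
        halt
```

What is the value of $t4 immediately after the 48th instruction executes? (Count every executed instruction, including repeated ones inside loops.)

20

$t6=10
$t1=2
$t4=0
$t6=10^17=27
$t6=M[0]=4
$t6=4&240=0
$t6=M[0]=4
$t6=4&63=4
$t4=0+4=4
$t1=2+1=3
cmp $t1, 7  (cmp 3,7)
blt top: taken
$t6=4^17=21
$t6=M[4]=30
$t6=30&240=16
$t6=M[4]=30
$t6=30&63=30
$t4=4+4=8
$t1=3+1=4
cmp $t1, 7  (cmp 4,7)
blt top: taken
$t6=30^17=15
$t6=M[8]=2
$t6=2&240=0
$t6=M[8]=2
$t6=2&63=2
$t4=8+4=12
$t1=4+1=5
cmp $t1, 7  (cmp 5,7)
blt top: taken
$t6=2^17=19
$t6=M[12]=11
$t6=11&240=0
$t6=M[12]=11
$t6=11&63=11
$t4=12+4=16
$t1=5+1=6
cmp $t1, 7  (cmp 6,7)
blt top: taken
$t6=11^17=26
$t6=M[16]=0
$t6=0&240=0
$t6=M[16]=0
$t6=0&63=0
$t4=16+4=20
$t1=6+1=7
cmp $t1, 7  (cmp 7,7)
blt top: not taken
After step 48: $t4 = 20.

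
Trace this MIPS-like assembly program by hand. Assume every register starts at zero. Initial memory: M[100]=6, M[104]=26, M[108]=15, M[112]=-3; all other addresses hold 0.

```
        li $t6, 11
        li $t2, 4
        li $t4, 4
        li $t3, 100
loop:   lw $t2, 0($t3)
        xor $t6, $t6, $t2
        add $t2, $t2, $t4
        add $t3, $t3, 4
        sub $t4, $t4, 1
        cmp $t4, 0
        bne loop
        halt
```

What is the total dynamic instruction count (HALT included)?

33

$t6=11
$t2=4
$t4=4
$t3=100
$t2=M[100]=6
$t6=11^6=13
$t2=6+4=10
$t3=100+4=104
$t4=4-1=3
cmp $t4, 0  (cmp 3,0)
bne loop: taken
$t2=M[104]=26
$t6=13^26=23
$t2=26+3=29
$t3=104+4=108
$t4=3-1=2
cmp $t4, 0  (cmp 2,0)
bne loop: taken
$t2=M[108]=15
$t6=23^15=24
$t2=15+2=17
$t3=108+4=112
$t4=2-1=1
cmp $t4, 0  (cmp 1,0)
bne loop: taken
$t2=M[112]=-3
$t6=24^(-3)=-27
$t2=(-3)+1=-2
$t3=112+4=116
$t4=1-1=0
cmp $t4, 0  (cmp 0,0)
bne loop: not taken
halt.
Total executed instructions: 33.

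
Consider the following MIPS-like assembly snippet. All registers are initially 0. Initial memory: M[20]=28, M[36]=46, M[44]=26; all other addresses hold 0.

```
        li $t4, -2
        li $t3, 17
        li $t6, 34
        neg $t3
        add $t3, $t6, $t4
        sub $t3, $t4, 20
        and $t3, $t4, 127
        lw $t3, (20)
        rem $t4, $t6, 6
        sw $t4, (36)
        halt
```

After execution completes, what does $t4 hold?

li $t4, -2 → $t4=-2
li $t3, 17 → $t3=17
li $t6, 34 → $t6=34
neg $t3 → $t3=-(17)=-17
add $t3, $t6, $t4 → $t3=34+(-2)=32
sub $t3, $t4, 20 → $t3=(-2)-20=-22
and $t3, $t4, 127 → $t3=(-2)&127=126
lw $t3, (20) → $t3=M[20]=28
rem $t4, $t6, 6 → $t4=34%6=4
sw $t4, (36) → M[36]=4
halt.

4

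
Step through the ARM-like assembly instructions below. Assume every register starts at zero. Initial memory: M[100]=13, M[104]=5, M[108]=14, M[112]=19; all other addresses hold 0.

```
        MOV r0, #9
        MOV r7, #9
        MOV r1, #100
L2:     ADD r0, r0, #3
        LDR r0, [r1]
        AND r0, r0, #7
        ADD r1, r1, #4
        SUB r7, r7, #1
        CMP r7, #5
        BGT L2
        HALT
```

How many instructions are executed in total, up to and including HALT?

after MOV r0, #9: r0=9
after MOV r7, #9: r7=9
after MOV r1, #100: r1=100
after ADD r0, r0, #3: r0=9+3=12
after LDR r0, [r1]: r0=M[100]=13
after AND r0, r0, #7: r0=13&7=5
after ADD r1, r1, #4: r1=100+4=104
after SUB r7, r7, #1: r7=9-1=8
CMP r7, #5  (cmp 8,5)
BGT L2: taken
after ADD r0, r0, #3: r0=5+3=8
after LDR r0, [r1]: r0=M[104]=5
after AND r0, r0, #7: r0=5&7=5
after ADD r1, r1, #4: r1=104+4=108
after SUB r7, r7, #1: r7=8-1=7
CMP r7, #5  (cmp 7,5)
BGT L2: taken
after ADD r0, r0, #3: r0=5+3=8
after LDR r0, [r1]: r0=M[108]=14
after AND r0, r0, #7: r0=14&7=6
after ADD r1, r1, #4: r1=108+4=112
after SUB r7, r7, #1: r7=7-1=6
CMP r7, #5  (cmp 6,5)
BGT L2: taken
after ADD r0, r0, #3: r0=6+3=9
after LDR r0, [r1]: r0=M[112]=19
after AND r0, r0, #7: r0=19&7=3
after ADD r1, r1, #4: r1=112+4=116
after SUB r7, r7, #1: r7=6-1=5
CMP r7, #5  (cmp 5,5)
BGT L2: not taken
halt.
Total executed instructions: 32.

32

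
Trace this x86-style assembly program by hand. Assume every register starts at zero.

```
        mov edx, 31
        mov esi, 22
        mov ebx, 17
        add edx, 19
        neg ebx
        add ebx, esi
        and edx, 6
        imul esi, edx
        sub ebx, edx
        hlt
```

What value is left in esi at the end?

44

after mov edx, 31: edx=31
after mov esi, 22: esi=22
after mov ebx, 17: ebx=17
after add edx, 19: edx=31+19=50
after neg ebx: ebx=-(17)=-17
after add ebx, esi: ebx=(-17)+22=5
after and edx, 6: edx=50&6=2
after imul esi, edx: esi=22*2=44
after sub ebx, edx: ebx=5-2=3
halt.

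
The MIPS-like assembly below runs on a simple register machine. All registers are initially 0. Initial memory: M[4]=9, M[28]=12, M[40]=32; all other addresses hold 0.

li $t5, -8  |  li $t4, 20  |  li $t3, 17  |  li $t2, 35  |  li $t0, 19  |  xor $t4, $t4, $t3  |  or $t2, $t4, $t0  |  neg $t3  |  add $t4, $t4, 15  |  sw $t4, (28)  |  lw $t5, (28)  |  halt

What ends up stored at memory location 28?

20

after li $t5, -8: $t5=-8
after li $t4, 20: $t4=20
after li $t3, 17: $t3=17
after li $t2, 35: $t2=35
after li $t0, 19: $t0=19
after xor $t4, $t4, $t3: $t4=20^17=5
after or $t2, $t4, $t0: $t2=5|19=23
after neg $t3: $t3=-(17)=-17
after add $t4, $t4, 15: $t4=5+15=20
sw $t4, (28) → M[28]=20
after lw $t5, (28): $t5=M[28]=20
halt.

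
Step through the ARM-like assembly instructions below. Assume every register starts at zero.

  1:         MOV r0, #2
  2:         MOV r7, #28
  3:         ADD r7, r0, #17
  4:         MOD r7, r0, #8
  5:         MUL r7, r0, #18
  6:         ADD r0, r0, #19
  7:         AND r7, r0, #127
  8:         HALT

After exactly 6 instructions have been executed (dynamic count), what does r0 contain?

21

after MOV r0, #2: r0=2
after MOV r7, #28: r7=28
after ADD r7, r0, #17: r7=2+17=19
after MOD r7, r0, #8: r7=2%8=2
after MUL r7, r0, #18: r7=2*18=36
after ADD r0, r0, #19: r0=2+19=21
After step 6: r0 = 21.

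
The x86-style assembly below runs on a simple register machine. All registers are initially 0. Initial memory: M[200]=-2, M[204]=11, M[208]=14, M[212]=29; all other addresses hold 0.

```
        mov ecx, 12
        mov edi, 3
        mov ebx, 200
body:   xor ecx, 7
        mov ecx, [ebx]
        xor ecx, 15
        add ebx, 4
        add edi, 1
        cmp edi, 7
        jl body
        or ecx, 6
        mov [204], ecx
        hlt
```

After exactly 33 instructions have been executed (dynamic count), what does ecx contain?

22

after mov ecx, 12: ecx=12
after mov edi, 3: edi=3
after mov ebx, 200: ebx=200
after xor ecx, 7: ecx=12^7=11
after mov ecx, [ebx]: ecx=M[200]=-2
after xor ecx, 15: ecx=(-2)^15=-15
after add ebx, 4: ebx=200+4=204
after add edi, 1: edi=3+1=4
cmp edi, 7  (cmp 4,7)
jl body: taken
after xor ecx, 7: ecx=(-15)^7=-10
after mov ecx, [ebx]: ecx=M[204]=11
after xor ecx, 15: ecx=11^15=4
after add ebx, 4: ebx=204+4=208
after add edi, 1: edi=4+1=5
cmp edi, 7  (cmp 5,7)
jl body: taken
after xor ecx, 7: ecx=4^7=3
after mov ecx, [ebx]: ecx=M[208]=14
after xor ecx, 15: ecx=14^15=1
after add ebx, 4: ebx=208+4=212
after add edi, 1: edi=5+1=6
cmp edi, 7  (cmp 6,7)
jl body: taken
after xor ecx, 7: ecx=1^7=6
after mov ecx, [ebx]: ecx=M[212]=29
after xor ecx, 15: ecx=29^15=18
after add ebx, 4: ebx=212+4=216
after add edi, 1: edi=6+1=7
cmp edi, 7  (cmp 7,7)
jl body: not taken
after or ecx, 6: ecx=18|6=22
mov [204], ecx → M[204]=22
After step 33: ecx = 22.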